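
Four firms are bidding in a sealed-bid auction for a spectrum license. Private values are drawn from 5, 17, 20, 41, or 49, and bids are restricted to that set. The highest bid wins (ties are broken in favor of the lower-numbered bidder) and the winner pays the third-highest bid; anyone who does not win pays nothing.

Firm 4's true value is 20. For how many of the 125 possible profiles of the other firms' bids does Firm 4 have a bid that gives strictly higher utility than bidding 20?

24

Others bid (5, 5, 20): truth gives 0; bid 41 gives 15 > 0. Violating.
Others bid (5, 5, 41): truth gives 0; bid 49 gives 15 > 0. Violating.
Others bid (5, 17, 20): truth gives 0; bid 41 gives 3 > 0. Violating.
Others bid (5, 17, 41): truth gives 0; bid 49 gives 3 > 0. Violating.
Others bid (5, 5, 5): truth gives 15; no alternative beats it.
Others bid (5, 5, 17): truth gives 15; no alternative beats it.
(Checking all 125 profiles: 24 have a profitable deviation, 101 do not.)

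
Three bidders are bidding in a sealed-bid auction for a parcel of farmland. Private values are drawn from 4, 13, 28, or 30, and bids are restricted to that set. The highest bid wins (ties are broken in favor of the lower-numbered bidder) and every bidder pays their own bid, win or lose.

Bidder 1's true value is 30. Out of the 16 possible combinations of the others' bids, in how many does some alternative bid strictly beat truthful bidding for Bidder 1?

Others bid (4, 4): truth gives 0; bid 4 gives 26 > 0. Violating.
Others bid (4, 13): truth gives 0; bid 13 gives 17 > 0. Violating.
Others bid (4, 28): truth gives 0; bid 28 gives 2 > 0. Violating.
Others bid (13, 4): truth gives 0; bid 13 gives 17 > 0. Violating.
Others bid (4, 30): truth gives 0; no alternative beats it.
Others bid (13, 30): truth gives 0; no alternative beats it.
(Checking all 16 profiles: 9 have a profitable deviation, 7 do not.)

9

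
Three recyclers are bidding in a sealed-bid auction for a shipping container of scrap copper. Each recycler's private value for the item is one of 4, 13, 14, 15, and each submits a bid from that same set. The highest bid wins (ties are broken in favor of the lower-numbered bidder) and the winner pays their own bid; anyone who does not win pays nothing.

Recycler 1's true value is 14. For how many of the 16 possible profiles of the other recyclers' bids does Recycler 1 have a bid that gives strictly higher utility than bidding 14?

Others bid (4, 4): truth gives 0; bid 4 gives 10 > 0. Violating.
Others bid (4, 13): truth gives 0; bid 13 gives 1 > 0. Violating.
Others bid (13, 4): truth gives 0; bid 13 gives 1 > 0. Violating.
Others bid (13, 13): truth gives 0; bid 13 gives 1 > 0. Violating.
Others bid (4, 14): truth gives 0; no alternative beats it.
Others bid (4, 15): truth gives 0; no alternative beats it.
(Checking all 16 profiles: 4 have a profitable deviation, 12 do not.)

4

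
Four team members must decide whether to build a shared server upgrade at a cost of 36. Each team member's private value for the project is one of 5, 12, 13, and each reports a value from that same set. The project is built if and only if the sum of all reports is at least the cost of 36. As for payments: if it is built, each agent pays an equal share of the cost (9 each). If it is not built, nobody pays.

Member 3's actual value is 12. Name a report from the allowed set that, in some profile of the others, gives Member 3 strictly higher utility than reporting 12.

13

Suppose Member 1 reports 5, Member 2 reports 5 and Member 4 reports 13.
Report 12: project not built, utility 0.
Report 13: project built, pays 9, utility 12 - 9 = 3.
So reporting 13 beats truth here (3 > 0).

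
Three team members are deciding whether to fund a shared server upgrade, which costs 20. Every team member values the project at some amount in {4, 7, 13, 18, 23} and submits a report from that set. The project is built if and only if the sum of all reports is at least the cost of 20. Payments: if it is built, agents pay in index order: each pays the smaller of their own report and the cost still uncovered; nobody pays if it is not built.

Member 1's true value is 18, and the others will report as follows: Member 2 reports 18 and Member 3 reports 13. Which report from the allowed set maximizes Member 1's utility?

4

Report 4: project built, pays 4, utility 18 - 4 = 14.
Report 7: project built, pays 7, utility 18 - 7 = 11.
Report 13: project built, pays 13, utility 18 - 13 = 5.
Report 18: project built, pays 18, utility 18 - 18 = 0.
Report 23: project built, pays 20, utility 18 - 20 = -2.
The best choice is 4 with utility 14.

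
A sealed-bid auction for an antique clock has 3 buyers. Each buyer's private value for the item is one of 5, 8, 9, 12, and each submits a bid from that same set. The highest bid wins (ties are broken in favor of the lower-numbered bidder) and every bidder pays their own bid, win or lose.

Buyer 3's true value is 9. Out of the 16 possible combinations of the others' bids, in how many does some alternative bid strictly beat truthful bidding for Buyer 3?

13

Others bid (5, 5): truth gives 0; bid 8 gives 1 > 0. Violating.
Others bid (5, 9): truth gives -9; bid 12 gives -3 > -9. Violating.
Others bid (5, 12): truth gives -9; bid 5 gives -5 > -9. Violating.
Others bid (8, 9): truth gives -9; bid 12 gives -3 > -9. Violating.
Others bid (5, 8): truth gives 0; no alternative beats it.
Others bid (8, 5): truth gives 0; no alternative beats it.
(Checking all 16 profiles: 13 have a profitable deviation, 3 do not.)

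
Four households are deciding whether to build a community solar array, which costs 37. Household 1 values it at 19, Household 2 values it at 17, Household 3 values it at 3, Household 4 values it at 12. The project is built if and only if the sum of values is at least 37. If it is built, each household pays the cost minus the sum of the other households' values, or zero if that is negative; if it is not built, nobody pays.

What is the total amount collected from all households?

8

Total value 51 ≥ cost 37, so it is built.
Household 1: others sum to 32; max(0, 37 - 32) = 5.
Household 2: others sum to 34; max(0, 37 - 34) = 3.
Household 3: others sum to 48; max(0, 37 - 48) = 0.
Household 4: others sum to 39; max(0, 37 - 39) = 0.
Total collected = 5 + 3 + 0 + 0 = 8.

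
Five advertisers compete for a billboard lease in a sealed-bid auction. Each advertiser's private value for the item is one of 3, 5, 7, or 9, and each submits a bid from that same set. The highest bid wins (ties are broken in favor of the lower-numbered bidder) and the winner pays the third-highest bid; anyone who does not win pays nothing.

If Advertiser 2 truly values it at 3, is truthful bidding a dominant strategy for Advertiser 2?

Yes

Check each profile of the others' bids and compare truth against every alternative bid.
Others bid (3, 3, 5, 5): truth gives 0, best alternative gives -2.
Others bid (3, 5, 3, 5): truth gives 0, best alternative gives -2.
Others bid (3, 5, 5, 3): truth gives 0, best alternative gives -2.
Others bid (3, 5, 5, 5): truth gives 0, best alternative gives -2.
Others bid (3, 3, 3, 3): truth gives 0, best alternative gives 0.
Others bid (3, 3, 3, 5): truth gives 0, best alternative gives 0.
(Remaining 250 profiles checked similarly; truth is weakly best in each.)
In every case the truthful bid is at least as good as any alternative, so it is a dominant strategy.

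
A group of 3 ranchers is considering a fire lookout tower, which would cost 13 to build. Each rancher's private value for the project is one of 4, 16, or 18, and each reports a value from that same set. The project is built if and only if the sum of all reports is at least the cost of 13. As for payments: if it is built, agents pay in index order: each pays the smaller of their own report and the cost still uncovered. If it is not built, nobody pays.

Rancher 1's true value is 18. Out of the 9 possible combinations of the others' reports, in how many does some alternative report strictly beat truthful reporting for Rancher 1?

Others report (4, 16): truth gives 5; report 4 gives 14 > 5. Violating.
Others report (4, 18): truth gives 5; report 4 gives 14 > 5. Violating.
Others report (16, 4): truth gives 5; report 4 gives 14 > 5. Violating.
Others report (16, 16): truth gives 5; report 4 gives 14 > 5. Violating.
Others report (4, 4): truth gives 5; no alternative beats it.
(Checking all 9 profiles: 8 have a profitable deviation, 1 does not.)

8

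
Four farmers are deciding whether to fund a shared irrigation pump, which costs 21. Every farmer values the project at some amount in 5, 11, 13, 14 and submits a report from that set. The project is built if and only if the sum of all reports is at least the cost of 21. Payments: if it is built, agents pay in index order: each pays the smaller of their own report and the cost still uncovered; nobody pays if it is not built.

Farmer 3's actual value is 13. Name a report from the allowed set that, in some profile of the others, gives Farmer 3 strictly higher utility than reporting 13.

Suppose Farmer 1 reports 5, Farmer 2 reports 5 and Farmer 4 reports 11.
Report 13: project built, pays 11, utility 13 - 11 = 2.
Report 5: project built, pays 5, utility 13 - 5 = 8.
So reporting 5 beats truth here (8 > 2).

5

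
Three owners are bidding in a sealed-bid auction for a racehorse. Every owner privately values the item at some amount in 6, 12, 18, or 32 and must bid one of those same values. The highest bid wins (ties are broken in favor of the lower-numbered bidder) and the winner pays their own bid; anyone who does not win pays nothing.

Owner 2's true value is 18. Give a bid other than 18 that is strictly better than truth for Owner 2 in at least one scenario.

Suppose Owner 1 bids 6 and Owner 3 bids 6.
Bid 18: wins, pays 18, utility 18 - 18 = 0.
Bid 12: wins, pays 12, utility 18 - 12 = 6.
So bidding 12 beats truth here (6 > 0).

12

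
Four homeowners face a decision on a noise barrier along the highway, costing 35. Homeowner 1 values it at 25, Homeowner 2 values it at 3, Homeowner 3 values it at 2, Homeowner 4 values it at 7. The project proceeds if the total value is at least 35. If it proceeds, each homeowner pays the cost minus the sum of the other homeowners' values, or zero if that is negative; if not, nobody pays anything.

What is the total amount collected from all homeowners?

Total value 37 ≥ cost 35, so it is built.
Homeowner 1: others sum to 12; max(0, 35 - 12) = 23.
Homeowner 2: others sum to 34; max(0, 35 - 34) = 1.
Homeowner 3: others sum to 35; max(0, 35 - 35) = 0.
Homeowner 4: others sum to 30; max(0, 35 - 30) = 5.
Total collected = 23 + 1 + 0 + 5 = 29.

29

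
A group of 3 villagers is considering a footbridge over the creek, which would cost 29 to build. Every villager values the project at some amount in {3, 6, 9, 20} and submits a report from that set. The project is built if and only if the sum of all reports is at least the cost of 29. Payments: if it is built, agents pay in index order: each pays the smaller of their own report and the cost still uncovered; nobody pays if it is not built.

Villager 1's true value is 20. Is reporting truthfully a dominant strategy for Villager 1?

Consider the case where Villager 2 reports 3 and Villager 3 reports 20.
Truthful report 20: project built, pays 20, utility 20 - 20 = 0.
Report 6 instead: project built, pays 6, utility 20 - 6 = 14.
Since 14 > 0, reporting 6 is strictly better here, so truthful reporting is not dominant.

No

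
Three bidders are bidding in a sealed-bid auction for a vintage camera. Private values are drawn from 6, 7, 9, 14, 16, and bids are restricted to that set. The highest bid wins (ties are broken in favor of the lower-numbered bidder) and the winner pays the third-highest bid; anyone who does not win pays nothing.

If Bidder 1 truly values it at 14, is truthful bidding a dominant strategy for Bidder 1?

No

Consider the case where Bidder 2 bids 6 and Bidder 3 bids 16.
Truthful bid 14: loses, pays 0, utility 0.
Bid 16 instead: wins, pays 6, utility 14 - 6 = 8.
Since 8 > 0, bidding 16 is strictly better here, so truthful bidding is not dominant.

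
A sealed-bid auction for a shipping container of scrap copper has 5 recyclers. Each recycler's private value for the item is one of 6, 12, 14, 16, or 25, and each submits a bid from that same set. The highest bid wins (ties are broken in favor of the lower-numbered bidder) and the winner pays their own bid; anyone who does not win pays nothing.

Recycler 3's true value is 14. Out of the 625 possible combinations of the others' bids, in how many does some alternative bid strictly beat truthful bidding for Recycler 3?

Others bid (6, 6, 6, 6): truth gives 0; bid 12 gives 2 > 0. Violating.
Others bid (6, 6, 6, 12): truth gives 0; bid 12 gives 2 > 0. Violating.
Others bid (6, 6, 12, 6): truth gives 0; bid 12 gives 2 > 0. Violating.
Others bid (6, 6, 12, 12): truth gives 0; bid 12 gives 2 > 0. Violating.
Others bid (6, 6, 6, 14): truth gives 0; no alternative beats it.
Others bid (6, 6, 6, 16): truth gives 0; no alternative beats it.
(Checking all 625 profiles: 4 have a profitable deviation, 621 do not.)

4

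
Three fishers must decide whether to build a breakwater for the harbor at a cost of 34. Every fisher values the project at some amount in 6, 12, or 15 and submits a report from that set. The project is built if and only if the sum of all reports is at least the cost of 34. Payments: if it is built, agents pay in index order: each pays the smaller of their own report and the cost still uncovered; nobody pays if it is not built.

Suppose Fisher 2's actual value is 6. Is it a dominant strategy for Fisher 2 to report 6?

Yes

Check each profile of the others' reports and compare truth against every alternative report.
Others report (12, 12): truth gives 0, best alternative gives -6.
Others report (12, 15): truth gives 0, best alternative gives -6.
Others report (15, 12): truth gives 0, best alternative gives -6.
Others report (15, 15): truth gives 0, best alternative gives -6.
Others report (6, 6): truth gives 0, best alternative gives 0.
Others report (6, 12): truth gives 0, best alternative gives 0.
(Remaining 3 profiles checked similarly; truth is weakly best in each.)
In every case the truthful report is at least as good as any alternative, so it is a dominant strategy.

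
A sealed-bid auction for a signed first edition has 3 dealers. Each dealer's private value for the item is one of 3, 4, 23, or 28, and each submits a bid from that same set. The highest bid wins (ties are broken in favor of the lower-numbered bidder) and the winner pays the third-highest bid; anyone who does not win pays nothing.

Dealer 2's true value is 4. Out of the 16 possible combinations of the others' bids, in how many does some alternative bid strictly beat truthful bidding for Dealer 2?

4

Others bid (3, 23): truth gives 0; bid 23 gives 1 > 0. Violating.
Others bid (3, 28): truth gives 0; bid 28 gives 1 > 0. Violating.
Others bid (4, 3): truth gives 0; bid 23 gives 1 > 0. Violating.
Others bid (23, 3): truth gives 0; bid 28 gives 1 > 0. Violating.
Others bid (3, 3): truth gives 1; no alternative beats it.
Others bid (3, 4): truth gives 1; no alternative beats it.
(Checking all 16 profiles: 4 have a profitable deviation, 12 do not.)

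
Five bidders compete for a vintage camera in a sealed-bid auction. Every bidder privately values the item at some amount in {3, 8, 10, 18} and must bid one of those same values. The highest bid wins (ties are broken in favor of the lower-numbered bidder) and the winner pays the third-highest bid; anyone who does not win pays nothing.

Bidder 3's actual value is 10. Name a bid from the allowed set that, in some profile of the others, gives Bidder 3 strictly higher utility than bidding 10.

Suppose Bidder 1 bids 3, Bidder 2 bids 3, Bidder 4 bids 3 and Bidder 5 bids 18.
Bid 10: loses, pays 0, utility 0.
Bid 18: wins, pays 3, utility 10 - 3 = 7.
So bidding 18 beats truth here (7 > 0).

18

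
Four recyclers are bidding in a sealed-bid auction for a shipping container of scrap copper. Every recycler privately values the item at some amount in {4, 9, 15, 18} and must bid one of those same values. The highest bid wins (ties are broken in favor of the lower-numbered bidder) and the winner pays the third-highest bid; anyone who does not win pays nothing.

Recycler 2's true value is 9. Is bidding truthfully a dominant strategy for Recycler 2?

Consider the case where Recycler 1 bids 4, Recycler 3 bids 4 and Recycler 4 bids 15.
Truthful bid 9: loses, pays 0, utility 0.
Bid 15 instead: wins, pays 4, utility 9 - 4 = 5.
Since 5 > 0, bidding 15 is strictly better here, so truthful bidding is not dominant.

No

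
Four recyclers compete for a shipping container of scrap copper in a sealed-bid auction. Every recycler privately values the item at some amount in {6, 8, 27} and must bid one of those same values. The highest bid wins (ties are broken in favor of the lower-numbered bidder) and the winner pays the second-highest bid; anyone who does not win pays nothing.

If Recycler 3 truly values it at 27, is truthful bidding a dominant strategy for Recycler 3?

Check each profile of the others' bids and compare truth against every alternative bid.
Others bid (6, 8, 6): truth gives 19, best alternative gives 0.
Others bid (6, 8, 8): truth gives 19, best alternative gives 0.
Others bid (8, 6, 6): truth gives 19, best alternative gives 0.
Others bid (8, 6, 8): truth gives 19, best alternative gives 0.
Others bid (8, 8, 6): truth gives 19, best alternative gives 0.
Others bid (8, 8, 8): truth gives 19, best alternative gives 0.
(Remaining 21 profiles checked similarly; truth is weakly best in each.)
In every case the truthful bid is at least as good as any alternative, so it is a dominant strategy.

Yes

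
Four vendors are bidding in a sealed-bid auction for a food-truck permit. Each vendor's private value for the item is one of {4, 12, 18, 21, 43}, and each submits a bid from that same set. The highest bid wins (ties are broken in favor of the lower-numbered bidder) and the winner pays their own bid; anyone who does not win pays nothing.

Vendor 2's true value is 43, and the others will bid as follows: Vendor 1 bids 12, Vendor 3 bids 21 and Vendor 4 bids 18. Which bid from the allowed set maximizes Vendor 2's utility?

Bid 4: loses, pays 0, utility 0.
Bid 12: loses, pays 0, utility 0.
Bid 18: loses, pays 0, utility 0.
Bid 21: wins, pays 21, utility 43 - 21 = 22.
Bid 43: wins, pays 43, utility 43 - 43 = 0.
The best choice is 21 with utility 22.

21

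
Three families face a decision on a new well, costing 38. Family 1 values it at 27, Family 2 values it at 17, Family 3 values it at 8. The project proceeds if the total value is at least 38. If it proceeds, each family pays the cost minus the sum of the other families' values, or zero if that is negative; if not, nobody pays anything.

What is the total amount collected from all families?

16

Total value 52 ≥ cost 38, so it is built.
Family 1: others sum to 25; max(0, 38 - 25) = 13.
Family 2: others sum to 35; max(0, 38 - 35) = 3.
Family 3: others sum to 44; max(0, 38 - 44) = 0.
Total collected = 13 + 3 + 0 = 16.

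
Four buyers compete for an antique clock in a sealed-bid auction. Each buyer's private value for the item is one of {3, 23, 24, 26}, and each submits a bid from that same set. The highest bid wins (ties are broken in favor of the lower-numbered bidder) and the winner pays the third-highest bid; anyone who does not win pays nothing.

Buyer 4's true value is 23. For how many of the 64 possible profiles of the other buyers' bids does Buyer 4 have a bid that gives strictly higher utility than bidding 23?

Others bid (3, 3, 23): truth gives 0; bid 24 gives 20 > 0. Violating.
Others bid (3, 3, 24): truth gives 0; bid 26 gives 20 > 0. Violating.
Others bid (3, 23, 3): truth gives 0; bid 24 gives 20 > 0. Violating.
Others bid (3, 24, 3): truth gives 0; bid 26 gives 20 > 0. Violating.
Others bid (3, 3, 3): truth gives 20; no alternative beats it.
Others bid (3, 3, 26): truth gives 0; no alternative beats it.
(Checking all 64 profiles: 6 have a profitable deviation, 58 do not.)

6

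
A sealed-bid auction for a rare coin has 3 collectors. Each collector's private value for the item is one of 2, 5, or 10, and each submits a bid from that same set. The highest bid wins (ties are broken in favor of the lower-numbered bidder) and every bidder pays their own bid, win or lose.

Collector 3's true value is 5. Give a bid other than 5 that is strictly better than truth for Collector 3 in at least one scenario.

Suppose Collector 1 bids 2 and Collector 2 bids 5.
Bid 5: loses but pays 5, utility -5.
Bid 2: loses but pays 2, utility -2.
So bidding 2 beats truth here (-2 > -5).

2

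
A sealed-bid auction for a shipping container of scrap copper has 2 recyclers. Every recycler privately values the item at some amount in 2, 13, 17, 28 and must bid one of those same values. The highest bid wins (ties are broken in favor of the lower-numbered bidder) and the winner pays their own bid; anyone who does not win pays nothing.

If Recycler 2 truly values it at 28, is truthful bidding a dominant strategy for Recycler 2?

No

Consider the case where Recycler 1 bids 2.
Truthful bid 28: wins, pays 28, utility 28 - 28 = 0.
Bid 13 instead: wins, pays 13, utility 28 - 13 = 15.
Since 15 > 0, bidding 13 is strictly better here, so truthful bidding is not dominant.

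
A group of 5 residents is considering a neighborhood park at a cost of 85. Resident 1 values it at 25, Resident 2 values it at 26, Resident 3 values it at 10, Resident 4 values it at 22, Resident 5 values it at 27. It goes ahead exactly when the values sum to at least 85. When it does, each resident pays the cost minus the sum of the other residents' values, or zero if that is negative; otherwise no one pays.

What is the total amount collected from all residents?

3

Total value 110 ≥ cost 85, so it is built.
Resident 1: others sum to 85; max(0, 85 - 85) = 0.
Resident 2: others sum to 84; max(0, 85 - 84) = 1.
Resident 3: others sum to 100; max(0, 85 - 100) = 0.
Resident 4: others sum to 88; max(0, 85 - 88) = 0.
Resident 5: others sum to 83; max(0, 85 - 83) = 2.
Total collected = 0 + 1 + 0 + 0 + 2 = 3.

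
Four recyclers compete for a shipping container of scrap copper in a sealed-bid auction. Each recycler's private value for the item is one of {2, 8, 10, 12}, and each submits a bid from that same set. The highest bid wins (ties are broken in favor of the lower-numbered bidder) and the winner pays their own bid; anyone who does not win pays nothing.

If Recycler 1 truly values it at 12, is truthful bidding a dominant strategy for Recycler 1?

Consider the case where Recycler 2 bids 2, Recycler 3 bids 2 and Recycler 4 bids 2.
Truthful bid 12: wins, pays 12, utility 12 - 12 = 0.
Bid 2 instead: wins, pays 2, utility 12 - 2 = 10.
Since 10 > 0, bidding 2 is strictly better here, so truthful bidding is not dominant.

No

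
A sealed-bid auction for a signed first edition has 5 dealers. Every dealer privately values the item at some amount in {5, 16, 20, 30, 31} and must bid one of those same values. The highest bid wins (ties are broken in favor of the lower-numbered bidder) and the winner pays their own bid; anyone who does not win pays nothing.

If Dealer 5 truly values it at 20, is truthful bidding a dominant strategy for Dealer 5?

Consider the case where Dealer 1 bids 5, Dealer 2 bids 5, Dealer 3 bids 5 and Dealer 4 bids 5.
Truthful bid 20: wins, pays 20, utility 20 - 20 = 0.
Bid 16 instead: wins, pays 16, utility 20 - 16 = 4.
Since 4 > 0, bidding 16 is strictly better here, so truthful bidding is not dominant.

No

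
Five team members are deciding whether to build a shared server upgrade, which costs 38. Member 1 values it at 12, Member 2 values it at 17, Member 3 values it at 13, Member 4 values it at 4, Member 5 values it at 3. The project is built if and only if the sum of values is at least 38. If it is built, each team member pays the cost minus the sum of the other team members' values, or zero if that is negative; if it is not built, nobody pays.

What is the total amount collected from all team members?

Total value 49 ≥ cost 38, so it is built.
Member 1: others sum to 37; max(0, 38 - 37) = 1.
Member 2: others sum to 32; max(0, 38 - 32) = 6.
Member 3: others sum to 36; max(0, 38 - 36) = 2.
Member 4: others sum to 45; max(0, 38 - 45) = 0.
Member 5: others sum to 46; max(0, 38 - 46) = 0.
Total collected = 1 + 6 + 2 + 0 + 0 = 9.

9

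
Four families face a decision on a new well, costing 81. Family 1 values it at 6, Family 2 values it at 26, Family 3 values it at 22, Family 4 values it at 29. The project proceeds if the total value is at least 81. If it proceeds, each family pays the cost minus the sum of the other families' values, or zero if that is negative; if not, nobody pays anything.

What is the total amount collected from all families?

75

Total value 83 ≥ cost 81, so it is built.
Family 1: others sum to 77; max(0, 81 - 77) = 4.
Family 2: others sum to 57; max(0, 81 - 57) = 24.
Family 3: others sum to 61; max(0, 81 - 61) = 20.
Family 4: others sum to 54; max(0, 81 - 54) = 27.
Total collected = 4 + 24 + 20 + 27 = 75.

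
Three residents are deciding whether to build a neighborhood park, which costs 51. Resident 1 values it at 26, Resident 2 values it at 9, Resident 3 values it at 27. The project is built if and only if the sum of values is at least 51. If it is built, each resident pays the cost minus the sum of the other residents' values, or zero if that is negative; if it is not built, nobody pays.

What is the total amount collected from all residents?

31

Total value 62 ≥ cost 51, so it is built.
Resident 1: others sum to 36; max(0, 51 - 36) = 15.
Resident 2: others sum to 53; max(0, 51 - 53) = 0.
Resident 3: others sum to 35; max(0, 51 - 35) = 16.
Total collected = 15 + 0 + 16 = 31.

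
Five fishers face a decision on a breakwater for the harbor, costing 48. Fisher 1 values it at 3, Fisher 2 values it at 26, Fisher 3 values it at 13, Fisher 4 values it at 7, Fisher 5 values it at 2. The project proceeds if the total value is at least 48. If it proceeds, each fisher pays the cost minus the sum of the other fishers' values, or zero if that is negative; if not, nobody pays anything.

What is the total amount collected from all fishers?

37

Total value 51 ≥ cost 48, so it is built.
Fisher 1: others sum to 48; max(0, 48 - 48) = 0.
Fisher 2: others sum to 25; max(0, 48 - 25) = 23.
Fisher 3: others sum to 38; max(0, 48 - 38) = 10.
Fisher 4: others sum to 44; max(0, 48 - 44) = 4.
Fisher 5: others sum to 49; max(0, 48 - 49) = 0.
Total collected = 0 + 23 + 10 + 4 + 0 = 37.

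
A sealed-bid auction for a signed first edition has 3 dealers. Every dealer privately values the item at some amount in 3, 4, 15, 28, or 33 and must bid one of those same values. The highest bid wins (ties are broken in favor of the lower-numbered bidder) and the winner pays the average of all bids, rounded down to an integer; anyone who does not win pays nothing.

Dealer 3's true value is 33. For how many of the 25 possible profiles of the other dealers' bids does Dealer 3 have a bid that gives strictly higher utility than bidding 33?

9

Others bid (3, 3): truth gives 20; bid 4 gives 30 > 20. Violating.
Others bid (3, 4): truth gives 20; bid 15 gives 26 > 20. Violating.
Others bid (3, 15): truth gives 16; bid 28 gives 18 > 16. Violating.
Others bid (4, 3): truth gives 20; bid 15 gives 26 > 20. Violating.
Others bid (3, 28): truth gives 12; no alternative beats it.
Others bid (3, 33): truth gives 0; no alternative beats it.
(Checking all 25 profiles: 9 have a profitable deviation, 16 do not.)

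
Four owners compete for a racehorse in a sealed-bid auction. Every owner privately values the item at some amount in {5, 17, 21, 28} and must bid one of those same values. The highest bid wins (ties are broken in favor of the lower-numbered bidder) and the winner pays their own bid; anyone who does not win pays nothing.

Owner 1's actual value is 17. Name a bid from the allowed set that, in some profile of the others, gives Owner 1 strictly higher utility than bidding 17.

5

Suppose Owner 2 bids 5, Owner 3 bids 5 and Owner 4 bids 5.
Bid 17: wins, pays 17, utility 17 - 17 = 0.
Bid 5: wins, pays 5, utility 17 - 5 = 12.
So bidding 5 beats truth here (12 > 0).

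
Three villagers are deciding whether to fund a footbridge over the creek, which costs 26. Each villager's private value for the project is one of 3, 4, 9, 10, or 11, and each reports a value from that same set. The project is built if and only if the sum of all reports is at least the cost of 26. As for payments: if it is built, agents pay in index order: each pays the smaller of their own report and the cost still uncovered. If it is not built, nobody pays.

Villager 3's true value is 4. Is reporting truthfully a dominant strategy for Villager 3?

Yes

Check each profile of the others' reports and compare truth against every alternative report.
Others report (3, 3): truth gives 0, best alternative gives 0.
Others report (3, 4): truth gives 0, best alternative gives 0.
Others report (3, 9): truth gives 0, best alternative gives 0.
Others report (3, 10): truth gives 0, best alternative gives 0.
Others report (3, 11): truth gives 0, best alternative gives 0.
Others report (4, 3): truth gives 0, best alternative gives 0.
(Remaining 19 profiles checked similarly; truth is weakly best in each.)
In every case the truthful report is at least as good as any alternative, so it is a dominant strategy.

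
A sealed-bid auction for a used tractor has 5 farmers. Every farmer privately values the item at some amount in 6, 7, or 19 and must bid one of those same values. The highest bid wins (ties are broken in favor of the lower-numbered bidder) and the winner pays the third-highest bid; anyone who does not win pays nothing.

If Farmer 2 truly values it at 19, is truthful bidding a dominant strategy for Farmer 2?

Yes

Check each profile of the others' bids and compare truth against every alternative bid.
Others bid (6, 6, 6, 19): truth gives 13, best alternative gives 0.
Others bid (6, 6, 19, 6): truth gives 13, best alternative gives 0.
Others bid (6, 19, 6, 6): truth gives 13, best alternative gives 0.
Others bid (7, 6, 6, 6): truth gives 13, best alternative gives 0.
Others bid (6, 6, 7, 19): truth gives 12, best alternative gives 0.
Others bid (6, 6, 19, 7): truth gives 12, best alternative gives 0.
(Remaining 75 profiles checked similarly; truth is weakly best in each.)
In every case the truthful bid is at least as good as any alternative, so it is a dominant strategy.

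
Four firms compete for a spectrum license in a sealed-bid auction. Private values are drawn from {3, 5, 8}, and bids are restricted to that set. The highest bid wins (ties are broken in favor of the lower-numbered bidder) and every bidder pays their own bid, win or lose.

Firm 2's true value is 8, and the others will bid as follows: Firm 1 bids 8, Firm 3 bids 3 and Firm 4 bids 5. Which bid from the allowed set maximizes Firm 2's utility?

3

Bid 3: loses but pays 3, utility -3.
Bid 5: loses but pays 5, utility -5.
Bid 8: loses but pays 8, utility -8.
The best choice is 3 with utility -3.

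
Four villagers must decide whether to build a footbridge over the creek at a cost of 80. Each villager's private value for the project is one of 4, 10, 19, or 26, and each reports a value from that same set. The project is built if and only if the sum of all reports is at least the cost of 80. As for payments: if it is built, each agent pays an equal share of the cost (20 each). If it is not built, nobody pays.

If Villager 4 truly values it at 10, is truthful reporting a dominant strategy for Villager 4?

No

Consider the case where Villager 1 reports 19, Villager 2 reports 26 and Villager 3 reports 26.
Truthful report 10: project built, pays 20, utility 10 - 20 = -10.
Report 4 instead: project not built, utility 0.
Since 0 > -10, reporting 4 is strictly better here, so truthful reporting is not dominant.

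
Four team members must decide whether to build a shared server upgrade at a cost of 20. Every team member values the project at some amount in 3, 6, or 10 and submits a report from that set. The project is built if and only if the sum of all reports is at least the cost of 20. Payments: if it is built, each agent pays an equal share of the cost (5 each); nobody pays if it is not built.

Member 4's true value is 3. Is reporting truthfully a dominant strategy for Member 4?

Yes

Check each profile of the others' reports and compare truth against every alternative report.
Others report (3, 3, 10): truth gives 0, best alternative gives -2.
Others report (3, 6, 6): truth gives 0, best alternative gives -2.
Others report (3, 10, 3): truth gives 0, best alternative gives -2.
Others report (6, 3, 6): truth gives 0, best alternative gives -2.
Others report (6, 6, 3): truth gives 0, best alternative gives -2.
Others report (10, 3, 3): truth gives 0, best alternative gives -2.
(Remaining 21 profiles checked similarly; truth is weakly best in each.)
In every case the truthful report is at least as good as any alternative, so it is a dominant strategy.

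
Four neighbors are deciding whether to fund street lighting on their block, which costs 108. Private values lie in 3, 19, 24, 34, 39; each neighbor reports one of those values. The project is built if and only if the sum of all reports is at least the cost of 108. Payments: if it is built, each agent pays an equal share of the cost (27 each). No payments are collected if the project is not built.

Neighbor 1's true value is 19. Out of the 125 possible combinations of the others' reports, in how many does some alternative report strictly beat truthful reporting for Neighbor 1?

22

Others report (19, 34, 39): truth gives -8; report 3 gives 0 > -8. Violating.
Others report (19, 39, 34): truth gives -8; report 3 gives 0 > -8. Violating.
Others report (19, 39, 39): truth gives -8; report 3 gives 0 > -8. Violating.
Others report (24, 34, 34): truth gives -8; report 3 gives 0 > -8. Violating.
Others report (3, 3, 3): truth gives 0; no alternative beats it.
Others report (3, 3, 19): truth gives 0; no alternative beats it.
(Checking all 125 profiles: 22 have a profitable deviation, 103 do not.)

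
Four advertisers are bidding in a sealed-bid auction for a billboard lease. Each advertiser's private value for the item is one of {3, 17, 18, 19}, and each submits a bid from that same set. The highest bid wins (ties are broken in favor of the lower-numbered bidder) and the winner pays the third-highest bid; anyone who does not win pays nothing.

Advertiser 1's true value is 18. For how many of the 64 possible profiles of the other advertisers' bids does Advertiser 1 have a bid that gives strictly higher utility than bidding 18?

12

Others bid (3, 3, 19): truth gives 0; bid 19 gives 15 > 0. Violating.
Others bid (3, 17, 19): truth gives 0; bid 19 gives 1 > 0. Violating.
Others bid (3, 19, 3): truth gives 0; bid 19 gives 15 > 0. Violating.
Others bid (3, 19, 17): truth gives 0; bid 19 gives 1 > 0. Violating.
Others bid (3, 3, 3): truth gives 15; no alternative beats it.
Others bid (3, 3, 17): truth gives 15; no alternative beats it.
(Checking all 64 profiles: 12 have a profitable deviation, 52 do not.)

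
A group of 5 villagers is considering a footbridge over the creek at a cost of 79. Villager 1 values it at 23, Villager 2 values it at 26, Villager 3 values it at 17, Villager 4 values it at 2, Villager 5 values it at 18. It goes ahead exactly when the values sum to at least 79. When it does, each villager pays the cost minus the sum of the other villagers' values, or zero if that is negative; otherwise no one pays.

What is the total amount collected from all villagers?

Total value 86 ≥ cost 79, so it is built.
Villager 1: others sum to 63; max(0, 79 - 63) = 16.
Villager 2: others sum to 60; max(0, 79 - 60) = 19.
Villager 3: others sum to 69; max(0, 79 - 69) = 10.
Villager 4: others sum to 84; max(0, 79 - 84) = 0.
Villager 5: others sum to 68; max(0, 79 - 68) = 11.
Total collected = 16 + 19 + 10 + 0 + 11 = 56.

56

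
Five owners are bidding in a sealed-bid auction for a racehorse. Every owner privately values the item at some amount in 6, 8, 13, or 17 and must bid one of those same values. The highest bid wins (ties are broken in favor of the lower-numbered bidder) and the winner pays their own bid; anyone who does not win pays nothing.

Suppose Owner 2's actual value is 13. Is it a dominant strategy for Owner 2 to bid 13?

No

Consider the case where Owner 1 bids 6, Owner 3 bids 6, Owner 4 bids 6 and Owner 5 bids 6.
Truthful bid 13: wins, pays 13, utility 13 - 13 = 0.
Bid 8 instead: wins, pays 8, utility 13 - 8 = 5.
Since 5 > 0, bidding 8 is strictly better here, so truthful bidding is not dominant.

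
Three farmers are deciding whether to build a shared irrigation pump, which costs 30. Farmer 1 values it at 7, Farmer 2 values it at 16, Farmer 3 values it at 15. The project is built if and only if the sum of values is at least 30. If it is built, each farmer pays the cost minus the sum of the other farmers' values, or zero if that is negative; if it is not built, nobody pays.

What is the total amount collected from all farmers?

15

Total value 38 ≥ cost 30, so it is built.
Farmer 1: others sum to 31; max(0, 30 - 31) = 0.
Farmer 2: others sum to 22; max(0, 30 - 22) = 8.
Farmer 3: others sum to 23; max(0, 30 - 23) = 7.
Total collected = 0 + 8 + 7 = 15.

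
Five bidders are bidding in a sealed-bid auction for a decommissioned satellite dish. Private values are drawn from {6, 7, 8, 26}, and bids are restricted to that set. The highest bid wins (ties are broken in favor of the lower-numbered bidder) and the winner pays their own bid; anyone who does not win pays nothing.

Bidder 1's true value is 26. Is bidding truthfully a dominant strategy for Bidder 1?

No

Consider the case where Bidder 2 bids 6, Bidder 3 bids 6, Bidder 4 bids 6 and Bidder 5 bids 6.
Truthful bid 26: wins, pays 26, utility 26 - 26 = 0.
Bid 6 instead: wins, pays 6, utility 26 - 6 = 20.
Since 20 > 0, bidding 6 is strictly better here, so truthful bidding is not dominant.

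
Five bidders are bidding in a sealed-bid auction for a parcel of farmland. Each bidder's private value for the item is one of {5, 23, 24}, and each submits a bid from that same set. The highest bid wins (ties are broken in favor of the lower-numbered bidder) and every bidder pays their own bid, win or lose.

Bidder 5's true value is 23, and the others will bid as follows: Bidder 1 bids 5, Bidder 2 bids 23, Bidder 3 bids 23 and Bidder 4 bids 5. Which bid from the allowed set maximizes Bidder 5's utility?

Bid 5: loses but pays 5, utility -5.
Bid 23: loses but pays 23, utility -23.
Bid 24: wins, pays 24, utility 23 - 24 = -1.
The best choice is 24 with utility -1.

24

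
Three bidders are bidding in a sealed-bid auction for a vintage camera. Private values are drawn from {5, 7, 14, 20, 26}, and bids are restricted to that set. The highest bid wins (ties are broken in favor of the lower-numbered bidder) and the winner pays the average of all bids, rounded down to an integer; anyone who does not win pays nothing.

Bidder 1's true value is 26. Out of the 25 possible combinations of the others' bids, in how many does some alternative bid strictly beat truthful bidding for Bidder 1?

Others bid (5, 5): truth gives 14; bid 5 gives 21 > 14. Violating.
Others bid (5, 7): truth gives 14; bid 7 gives 20 > 14. Violating.
Others bid (5, 14): truth gives 11; bid 14 gives 15 > 11. Violating.
Others bid (5, 20): truth gives 9; bid 20 gives 11 > 9. Violating.
Others bid (5, 26): truth gives 7; no alternative beats it.
Others bid (7, 26): truth gives 7; no alternative beats it.
(Checking all 25 profiles: 16 have a profitable deviation, 9 do not.)

16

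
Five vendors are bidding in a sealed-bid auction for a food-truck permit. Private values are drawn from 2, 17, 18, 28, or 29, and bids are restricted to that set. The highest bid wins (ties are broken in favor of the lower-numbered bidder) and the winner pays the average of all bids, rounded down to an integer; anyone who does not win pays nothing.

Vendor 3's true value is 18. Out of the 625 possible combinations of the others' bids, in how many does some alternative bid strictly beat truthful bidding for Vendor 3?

81

Others bid (2, 2, 2, 28): truth gives 0; bid 28 gives 6 > 0. Violating.
Others bid (2, 2, 2, 29): truth gives 0; bid 29 gives 6 > 0. Violating.
Others bid (2, 2, 17, 28): truth gives 0; bid 28 gives 3 > 0. Violating.
Others bid (2, 2, 17, 29): truth gives 0; bid 29 gives 3 > 0. Violating.
Others bid (2, 2, 2, 2): truth gives 13; no alternative beats it.
Others bid (2, 2, 2, 17): truth gives 10; no alternative beats it.
(Checking all 625 profiles: 81 have a profitable deviation, 544 do not.)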